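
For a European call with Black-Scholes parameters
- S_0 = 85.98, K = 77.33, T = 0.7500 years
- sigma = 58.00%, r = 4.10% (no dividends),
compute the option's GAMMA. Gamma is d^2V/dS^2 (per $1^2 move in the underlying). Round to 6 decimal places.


Answer: Gamma = 0.008055

Derivation:
d1 = 0.5234630478; d2 = 0.0211683136
phi(d1) = 0.3478634315; exp(-qT) = 1.0000000000; exp(-rT) = 0.9697179723
Gamma = exp(-qT) * phi(d1) / (S * sigma * sqrt(T)) = 1.0000000000 * 0.3478634315 / (85.9800 * 0.5800 * 0.8660254038) = 0.008055


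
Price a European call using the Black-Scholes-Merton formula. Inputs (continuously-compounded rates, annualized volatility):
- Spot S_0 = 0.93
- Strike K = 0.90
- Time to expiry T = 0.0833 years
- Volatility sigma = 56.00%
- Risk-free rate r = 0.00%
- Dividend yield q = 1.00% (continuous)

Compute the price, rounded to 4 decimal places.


d1 = (ln(S/K) + (r - q + 0.5*sigma^2) * T) / (sigma * sqrt(T)) = 0.27853399
d2 = d1 - sigma * sqrt(T) = 0.11690825
exp(-rT) = 1.00000000; exp(-qT) = 0.99916735
C = S_0 * exp(-qT) * N(d1) - K * exp(-rT) * N(d2)
N(d1) = 0.60969876; N(d2) = 0.54653362
C = 0.9300 * 0.99916735 * 0.60969876 - 0.9000 * 1.00000000 * 0.54653362 = 0.0747

Answer: Price = 0.0747


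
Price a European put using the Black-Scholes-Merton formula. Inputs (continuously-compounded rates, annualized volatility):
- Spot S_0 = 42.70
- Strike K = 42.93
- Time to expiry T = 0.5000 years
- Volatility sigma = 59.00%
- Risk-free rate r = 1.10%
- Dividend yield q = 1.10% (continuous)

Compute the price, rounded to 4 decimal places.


Answer: Price = 7.1508

Derivation:
d1 = (ln(S/K) + (r - q + 0.5*sigma^2) * T) / (sigma * sqrt(T)) = 0.19572006
d2 = d1 - sigma * sqrt(T) = -0.22147294
exp(-rT) = 0.99451510; exp(-qT) = 0.99451510
P = K * exp(-rT) * N(-d2) - S_0 * exp(-qT) * N(-d1)
N(-d1) = 0.42241464; N(-d2) = 0.58763790
P = 42.9300 * 0.99451510 * 0.58763790 - 42.7000 * 0.99451510 * 0.42241464 = 7.1508


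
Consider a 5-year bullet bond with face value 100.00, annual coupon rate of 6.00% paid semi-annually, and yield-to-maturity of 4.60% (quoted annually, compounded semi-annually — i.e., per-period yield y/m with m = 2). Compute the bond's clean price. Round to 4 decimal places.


Coupon per period c = face * coupon_rate / m = 3.000000
Periods per year m = 2; per-period yield y/m = 0.023000
Number of cashflows N = 10
Cashflows (t years, CF_t, discount factor 1/(1+y/m)^(m*t), PV):
  t = 0.5000: CF_t = 3.000000, DF = 0.977517, PV = 2.932551
  t = 1.0000: CF_t = 3.000000, DF = 0.955540, PV = 2.866619
  t = 1.5000: CF_t = 3.000000, DF = 0.934056, PV = 2.802169
  t = 2.0000: CF_t = 3.000000, DF = 0.913056, PV = 2.739168
  t = 2.5000: CF_t = 3.000000, DF = 0.892528, PV = 2.677584
  t = 3.0000: CF_t = 3.000000, DF = 0.872461, PV = 2.617384
  t = 3.5000: CF_t = 3.000000, DF = 0.852846, PV = 2.558538
  t = 4.0000: CF_t = 3.000000, DF = 0.833671, PV = 2.501014
  t = 4.5000: CF_t = 3.000000, DF = 0.814928, PV = 2.444784
  t = 5.0000: CF_t = 103.000000, DF = 0.796606, PV = 82.050435
Price P = sum_t PV_t = 106.190247

Answer: Price = 106.1902


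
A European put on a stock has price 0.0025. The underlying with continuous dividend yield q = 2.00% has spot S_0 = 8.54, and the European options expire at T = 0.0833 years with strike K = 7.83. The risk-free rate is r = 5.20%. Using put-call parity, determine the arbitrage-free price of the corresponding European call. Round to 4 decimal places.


Put-call parity: C - P = S_0 * exp(-qT) - K * exp(-rT).
S_0 * exp(-qT) = 8.5400 * 0.99833539 = 8.52578421
K * exp(-rT) = 7.8300 * 0.99567777 = 7.79615692
C = P + S*exp(-qT) - K*exp(-rT)
C = 0.0025 + 8.52578421 - 7.79615692 = 0.7321

Answer: Call price = 0.7321


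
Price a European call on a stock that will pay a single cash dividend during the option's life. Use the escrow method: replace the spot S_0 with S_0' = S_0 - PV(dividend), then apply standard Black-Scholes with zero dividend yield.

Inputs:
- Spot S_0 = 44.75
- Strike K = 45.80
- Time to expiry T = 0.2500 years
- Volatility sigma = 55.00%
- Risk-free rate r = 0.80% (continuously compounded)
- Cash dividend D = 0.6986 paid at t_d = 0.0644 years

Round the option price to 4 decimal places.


Answer: Price = 4.1238

Derivation:
PV(D) = D * exp(-r * t_d) = 0.6986 * 0.99948493 = 0.69824017
S_0' = S_0 - PV(D) = 44.7500 - 0.69824017 = 44.05175983
d1 = (ln(S_0'/K) + (r + sigma^2/2)*T) / (sigma*sqrt(T)) = 0.00324986
d2 = d1 - sigma*sqrt(T) = -0.27175014
exp(-rT) = 0.99800200
N(d1) = 0.50129650; N(d2) = 0.39290707
C = S_0' * N(d1) - K * exp(-rT) * N(d2) = 44.05175983 * 0.50129650 - 45.8000 * 0.99800200 * 0.39290707 = 4.1238


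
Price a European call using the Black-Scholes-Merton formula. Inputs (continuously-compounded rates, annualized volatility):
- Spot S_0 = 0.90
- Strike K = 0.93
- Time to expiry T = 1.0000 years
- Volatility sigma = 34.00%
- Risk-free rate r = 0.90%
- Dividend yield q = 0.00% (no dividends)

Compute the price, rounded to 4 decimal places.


Answer: Price = 0.1124

Derivation:
d1 = (ln(S/K) + (r - q + 0.5*sigma^2) * T) / (sigma * sqrt(T)) = 0.10002993
d2 = d1 - sigma * sqrt(T) = -0.23997007
exp(-rT) = 0.99104038; exp(-qT) = 1.00000000
C = S_0 * exp(-qT) * N(d1) - K * exp(-rT) * N(d2)
N(d1) = 0.53983972; N(d2) = 0.40517673
C = 0.9000 * 1.00000000 * 0.53983972 - 0.9300 * 0.99104038 * 0.40517673 = 0.1124


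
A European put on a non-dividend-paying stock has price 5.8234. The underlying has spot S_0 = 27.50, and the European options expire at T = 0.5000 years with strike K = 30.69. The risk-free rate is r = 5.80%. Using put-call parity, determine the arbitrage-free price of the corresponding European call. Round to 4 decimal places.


Answer: Call price = 3.5106

Derivation:
Put-call parity: C - P = S_0 * exp(-qT) - K * exp(-rT).
S_0 * exp(-qT) = 27.5000 * 1.00000000 = 27.50000000
K * exp(-rT) = 30.6900 * 0.97141646 = 29.81277129
C = P + S*exp(-qT) - K*exp(-rT)
C = 5.8234 + 27.50000000 - 29.81277129 = 3.5106


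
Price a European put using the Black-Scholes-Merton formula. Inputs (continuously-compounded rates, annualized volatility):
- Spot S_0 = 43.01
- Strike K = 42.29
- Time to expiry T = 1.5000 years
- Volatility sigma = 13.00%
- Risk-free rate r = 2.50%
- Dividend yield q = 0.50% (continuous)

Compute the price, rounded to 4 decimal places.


d1 = (ln(S/K) + (r - q + 0.5*sigma^2) * T) / (sigma * sqrt(T)) = 0.37406218
d2 = d1 - sigma * sqrt(T) = 0.21484534
exp(-rT) = 0.96319442; exp(-qT) = 0.99252805
P = K * exp(-rT) * N(-d2) - S_0 * exp(-qT) * N(-d1)
N(-d1) = 0.35417903; N(-d2) = 0.41494395
P = 42.2900 * 0.96319442 * 0.41494395 - 43.0100 * 0.99252805 * 0.35417903 = 1.7827

Answer: Price = 1.7827


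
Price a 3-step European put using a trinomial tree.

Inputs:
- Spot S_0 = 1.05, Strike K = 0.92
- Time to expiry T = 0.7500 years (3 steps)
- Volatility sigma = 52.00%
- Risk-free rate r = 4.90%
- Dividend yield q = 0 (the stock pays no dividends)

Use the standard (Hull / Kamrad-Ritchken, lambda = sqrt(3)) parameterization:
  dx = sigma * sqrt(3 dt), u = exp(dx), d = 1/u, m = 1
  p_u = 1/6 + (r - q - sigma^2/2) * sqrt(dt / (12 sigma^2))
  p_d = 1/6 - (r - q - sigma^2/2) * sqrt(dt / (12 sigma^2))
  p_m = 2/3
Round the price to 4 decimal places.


Answer: Price = V(0,0) = 0.1040

Derivation:
dt = T/N = 0.250000; dx = sigma*sqrt(3*dt) = 0.450333
u = exp(dx) = 1.568835; d = 1/u = 0.637416
p_u = 0.142740, p_m = 0.666667, p_d = 0.190593
Discount per step: exp(-r*dt) = 0.987825
Stock lattice S(k, j) with j the centered position index:
  k=0: S(0,+0) = 1.0500
  k=1: S(1,-1) = 0.6693; S(1,+0) = 1.0500; S(1,+1) = 1.6473
  k=2: S(2,-2) = 0.4266; S(2,-1) = 0.6693; S(2,+0) = 1.0500; S(2,+1) = 1.6473; S(2,+2) = 2.5843
  k=3: S(3,-3) = 0.2719; S(3,-2) = 0.4266; S(3,-1) = 0.6693; S(3,+0) = 1.0500; S(3,+1) = 1.6473; S(3,+2) = 2.5843; S(3,+3) = 4.0543
Terminal payoffs V(N, j) = max(K - S_T, 0):
  V(3,-3) = 0.648070; V(3,-2) = 0.493386; V(3,-1) = 0.250713; V(3,+0) = 0.000000; V(3,+1) = 0.000000; V(3,+2) = 0.000000; V(3,+3) = 0.000000
Backward induction: V(k, j) = exp(-r*dt) * [p_u * V(k+1, j+1) + p_m * V(k+1, j) + p_d * V(k+1, j-1)]
  V(2,-2) = exp(-r*dt) * [p_u*0.250713 + p_m*0.493386 + p_d*0.648070] = 0.482284
  V(2,-1) = exp(-r*dt) * [p_u*0.000000 + p_m*0.250713 + p_d*0.493386] = 0.257999
  V(2,+0) = exp(-r*dt) * [p_u*0.000000 + p_m*0.000000 + p_d*0.250713] = 0.047203
  V(2,+1) = exp(-r*dt) * [p_u*0.000000 + p_m*0.000000 + p_d*0.000000] = 0.000000
  V(2,+2) = exp(-r*dt) * [p_u*0.000000 + p_m*0.000000 + p_d*0.000000] = 0.000000
  V(1,-1) = exp(-r*dt) * [p_u*0.047203 + p_m*0.257999 + p_d*0.482284] = 0.267362
  V(1,+0) = exp(-r*dt) * [p_u*0.000000 + p_m*0.047203 + p_d*0.257999] = 0.079659
  V(1,+1) = exp(-r*dt) * [p_u*0.000000 + p_m*0.000000 + p_d*0.047203] = 0.008887
  V(0,+0) = exp(-r*dt) * [p_u*0.008887 + p_m*0.079659 + p_d*0.267362] = 0.104050


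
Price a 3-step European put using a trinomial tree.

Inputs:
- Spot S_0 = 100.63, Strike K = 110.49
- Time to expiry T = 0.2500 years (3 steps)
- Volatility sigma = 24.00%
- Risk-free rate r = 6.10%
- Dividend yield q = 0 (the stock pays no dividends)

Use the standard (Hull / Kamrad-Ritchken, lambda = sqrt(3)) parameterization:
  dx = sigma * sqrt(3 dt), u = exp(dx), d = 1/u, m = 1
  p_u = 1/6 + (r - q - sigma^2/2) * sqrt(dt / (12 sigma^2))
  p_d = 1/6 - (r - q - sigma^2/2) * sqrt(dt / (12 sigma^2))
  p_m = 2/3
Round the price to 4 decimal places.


dt = T/N = 0.083333; dx = sigma*sqrt(3*dt) = 0.120000
u = exp(dx) = 1.127497; d = 1/u = 0.886920
p_u = 0.177847, p_m = 0.666667, p_d = 0.155486
Discount per step: exp(-r*dt) = 0.994930
Stock lattice S(k, j) with j the centered position index:
  k=0: S(0,+0) = 100.6300
  k=1: S(1,-1) = 89.2508; S(1,+0) = 100.6300; S(1,+1) = 113.4600
  k=2: S(2,-2) = 79.1584; S(2,-1) = 89.2508; S(2,+0) = 100.6300; S(2,+1) = 113.4600; S(2,+2) = 127.9258
  k=3: S(3,-3) = 70.2072; S(3,-2) = 79.1584; S(3,-1) = 89.2508; S(3,+0) = 100.6300; S(3,+1) = 113.4600; S(3,+2) = 127.9258; S(3,+3) = 144.2359
Terminal payoffs V(N, j) = max(K - S_T, 0):
  V(3,-3) = 40.282831; V(3,-2) = 31.331638; V(3,-1) = 21.239196; V(3,+0) = 9.860000; V(3,+1) = 0.000000; V(3,+2) = 0.000000; V(3,+3) = 0.000000
Backward induction: V(k, j) = exp(-r*dt) * [p_u * V(k+1, j+1) + p_m * V(k+1, j) + p_d * V(k+1, j-1)]
  V(2,-2) = exp(-r*dt) * [p_u*21.239196 + p_m*31.331638 + p_d*40.282831] = 30.771691
  V(2,-1) = exp(-r*dt) * [p_u*9.860000 + p_m*21.239196 + p_d*31.331638] = 20.679285
  V(2,+0) = exp(-r*dt) * [p_u*0.000000 + p_m*9.860000 + p_d*21.239196] = 9.825659
  V(2,+1) = exp(-r*dt) * [p_u*0.000000 + p_m*0.000000 + p_d*9.860000] = 1.525320
  V(2,+2) = exp(-r*dt) * [p_u*0.000000 + p_m*0.000000 + p_d*0.000000] = 0.000000
  V(1,-1) = exp(-r*dt) * [p_u*9.825659 + p_m*20.679285 + p_d*30.771691] = 20.215205
  V(1,+0) = exp(-r*dt) * [p_u*1.525320 + p_m*9.825659 + p_d*20.679285] = 9.986163
  V(1,+1) = exp(-r*dt) * [p_u*0.000000 + p_m*1.525320 + p_d*9.825659] = 2.531731
  V(0,+0) = exp(-r*dt) * [p_u*2.531731 + p_m*9.986163 + p_d*20.215205] = 10.198910

Answer: Price = V(0,0) = 10.1989


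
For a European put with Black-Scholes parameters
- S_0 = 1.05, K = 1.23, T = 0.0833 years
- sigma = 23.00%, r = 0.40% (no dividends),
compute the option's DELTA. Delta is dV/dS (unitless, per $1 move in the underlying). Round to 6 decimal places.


Answer: Delta = -0.990495

Derivation:
d1 = -2.3453273308; d2 = -2.4117093314
phi(d1) = 0.0254963831; exp(-qT) = 1.0000000000; exp(-rT) = 0.9996668555
N(-d1) = 0.9904948092
Delta = -exp(-qT) * N(-d1) = -1.0000000000 * 0.9904948092 = -0.990495


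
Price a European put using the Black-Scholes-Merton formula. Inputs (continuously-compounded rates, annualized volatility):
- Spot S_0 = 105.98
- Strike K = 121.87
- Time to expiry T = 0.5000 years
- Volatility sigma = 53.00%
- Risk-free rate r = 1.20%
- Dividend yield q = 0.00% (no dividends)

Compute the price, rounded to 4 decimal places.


Answer: Price = 25.5088

Derivation:
d1 = (ln(S/K) + (r - q + 0.5*sigma^2) * T) / (sigma * sqrt(T)) = -0.16938411
d2 = d1 - sigma * sqrt(T) = -0.54415070
exp(-rT) = 0.99401796; exp(-qT) = 1.00000000
P = K * exp(-rT) * N(-d2) - S_0 * exp(-qT) * N(-d1)
N(-d1) = 0.56725274; N(-d2) = 0.70683111
P = 121.8700 * 0.99401796 * 0.70683111 - 105.9800 * 1.00000000 * 0.56725274 = 25.5088


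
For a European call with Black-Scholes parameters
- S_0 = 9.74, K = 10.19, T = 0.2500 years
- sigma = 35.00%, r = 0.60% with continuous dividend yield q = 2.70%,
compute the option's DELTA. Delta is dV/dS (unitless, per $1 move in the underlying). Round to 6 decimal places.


Answer: Delta = 0.417681

Derivation:
d1 = -0.2005898833; d2 = -0.3755898833
phi(d1) = 0.3909964948; exp(-qT) = 0.9932727301; exp(-rT) = 0.9985011244
N(d1) = 0.4205096346
Delta = exp(-qT) * N(d1) = 0.9932727301 * 0.4205096346 = 0.417681


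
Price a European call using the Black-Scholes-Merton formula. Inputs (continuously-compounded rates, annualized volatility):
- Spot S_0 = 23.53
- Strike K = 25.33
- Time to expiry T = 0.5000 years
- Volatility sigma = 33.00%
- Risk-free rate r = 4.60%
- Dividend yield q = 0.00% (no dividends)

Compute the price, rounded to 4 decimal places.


Answer: Price = 1.6828

Derivation:
d1 = (ln(S/K) + (r - q + 0.5*sigma^2) * T) / (sigma * sqrt(T)) = -0.10065884
d2 = d1 - sigma * sqrt(T) = -0.33400408
exp(-rT) = 0.97726248; exp(-qT) = 1.00000000
C = S_0 * exp(-qT) * N(d1) - K * exp(-rT) * N(d2)
N(d1) = 0.45991064; N(d2) = 0.36918824
C = 23.5300 * 1.00000000 * 0.45991064 - 25.3300 * 0.97726248 * 0.36918824 = 1.6828


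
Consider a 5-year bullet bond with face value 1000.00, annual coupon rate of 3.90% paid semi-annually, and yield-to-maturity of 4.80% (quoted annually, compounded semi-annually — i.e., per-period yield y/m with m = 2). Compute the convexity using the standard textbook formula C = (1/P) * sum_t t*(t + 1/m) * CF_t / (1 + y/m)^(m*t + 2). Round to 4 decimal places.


Coupon per period c = face * coupon_rate / m = 19.500000
Periods per year m = 2; per-period yield y/m = 0.024000
Number of cashflows N = 10
Cashflows (t years, CF_t, discount factor 1/(1+y/m)^(m*t), PV):
  t = 0.5000: CF_t = 19.500000, DF = 0.976562, PV = 19.042969
  t = 1.0000: CF_t = 19.500000, DF = 0.953674, PV = 18.596649
  t = 1.5000: CF_t = 19.500000, DF = 0.931323, PV = 18.160790
  t = 2.0000: CF_t = 19.500000, DF = 0.909495, PV = 17.735147
  t = 2.5000: CF_t = 19.500000, DF = 0.888178, PV = 17.319479
  t = 3.0000: CF_t = 19.500000, DF = 0.867362, PV = 16.913554
  t = 3.5000: CF_t = 19.500000, DF = 0.847033, PV = 16.517142
  t = 4.0000: CF_t = 19.500000, DF = 0.827181, PV = 16.130022
  t = 4.5000: CF_t = 19.500000, DF = 0.807794, PV = 15.751975
  t = 5.0000: CF_t = 1019.500000, DF = 0.788861, PV = 804.243693
Price P = sum_t PV_t = 960.411420
Convexity numerator sum_t t*(t + 1/m) * CF_t / (1+y/m)^(m*t + 2):
  t = 0.5000: term = 9.080395
  t = 1.0000: term = 26.602720
  t = 1.5000: term = 51.958438
  t = 2.0000: term = 84.567769
  t = 2.5000: term = 123.878569
  t = 3.0000: term = 169.365230
  t = 3.5000: term = 220.527644
  t = 4.0000: term = 276.890178
  t = 4.5000: term = 338.000705
  t = 5.0000: term = 21092.130236
Convexity = (1/P) * sum = 22393.001884 / 960.411420 = 23.316051

Answer: Convexity = 23.3161


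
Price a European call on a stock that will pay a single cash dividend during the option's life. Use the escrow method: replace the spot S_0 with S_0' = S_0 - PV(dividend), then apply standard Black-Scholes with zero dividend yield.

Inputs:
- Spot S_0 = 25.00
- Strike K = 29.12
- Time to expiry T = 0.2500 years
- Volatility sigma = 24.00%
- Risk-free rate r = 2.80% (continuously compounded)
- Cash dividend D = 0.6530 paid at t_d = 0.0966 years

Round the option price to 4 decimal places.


Answer: Price = 0.1084

Derivation:
PV(D) = D * exp(-r * t_d) = 0.6530 * 0.99729885 = 0.65123615
S_0' = S_0 - PV(D) = 25.0000 - 0.65123615 = 24.34876385
d1 = (ln(S_0'/K) + (r + sigma^2/2)*T) / (sigma*sqrt(T)) = -1.37286784
d2 = d1 - sigma*sqrt(T) = -1.49286784
exp(-rT) = 0.99302444
N(d1) = 0.08489672; N(d2) = 0.06773589
C = S_0' * N(d1) - K * exp(-rT) * N(d2) = 24.34876385 * 0.08489672 - 29.1200 * 0.99302444 * 0.06773589 = 0.1084


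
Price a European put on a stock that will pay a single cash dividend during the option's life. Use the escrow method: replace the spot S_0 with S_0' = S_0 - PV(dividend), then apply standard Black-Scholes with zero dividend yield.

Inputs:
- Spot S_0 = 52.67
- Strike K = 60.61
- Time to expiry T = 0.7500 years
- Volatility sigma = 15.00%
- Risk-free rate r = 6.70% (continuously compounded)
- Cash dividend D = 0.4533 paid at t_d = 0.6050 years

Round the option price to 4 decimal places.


Answer: Price = 6.3259

Derivation:
PV(D) = D * exp(-r * t_d) = 0.4533 * 0.96027555 = 0.43529291
S_0' = S_0 - PV(D) = 52.6700 - 0.43529291 = 52.23470709
d1 = (ln(S_0'/K) + (r + sigma^2/2)*T) / (sigma*sqrt(T)) = -0.69301458
d2 = d1 - sigma*sqrt(T) = -0.82291839
exp(-rT) = 0.95099165
N(-d1) = 0.75584980; N(-d2) = 0.79472280
P = K * exp(-rT) * N(-d2) - S_0' * N(-d1) = 60.6100 * 0.95099165 * 0.79472280 - 52.23470709 * 0.75584980 = 6.3259


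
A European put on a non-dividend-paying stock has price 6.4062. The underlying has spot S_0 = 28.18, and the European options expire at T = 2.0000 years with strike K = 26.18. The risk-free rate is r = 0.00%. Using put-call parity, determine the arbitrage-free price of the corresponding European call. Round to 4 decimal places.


Answer: Call price = 8.4062

Derivation:
Put-call parity: C - P = S_0 * exp(-qT) - K * exp(-rT).
S_0 * exp(-qT) = 28.1800 * 1.00000000 = 28.18000000
K * exp(-rT) = 26.1800 * 1.00000000 = 26.18000000
C = P + S*exp(-qT) - K*exp(-rT)
C = 6.4062 + 28.18000000 - 26.18000000 = 8.4062


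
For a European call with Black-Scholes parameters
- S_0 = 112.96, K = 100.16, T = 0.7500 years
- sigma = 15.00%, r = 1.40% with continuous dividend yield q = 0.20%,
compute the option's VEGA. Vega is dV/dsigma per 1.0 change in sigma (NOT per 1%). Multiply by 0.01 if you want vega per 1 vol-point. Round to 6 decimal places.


Answer: Vega = 22.218358

Derivation:
d1 = 1.0600333107; d2 = 0.9301295002
phi(d1) = 0.2274616007; exp(-qT) = 0.9985011244; exp(-rT) = 0.9895549326
Vega = S * exp(-qT) * phi(d1) * sqrt(T) = 112.9600 * 0.9985011244 * 0.2274616007 * 0.8660254038 = 22.218358


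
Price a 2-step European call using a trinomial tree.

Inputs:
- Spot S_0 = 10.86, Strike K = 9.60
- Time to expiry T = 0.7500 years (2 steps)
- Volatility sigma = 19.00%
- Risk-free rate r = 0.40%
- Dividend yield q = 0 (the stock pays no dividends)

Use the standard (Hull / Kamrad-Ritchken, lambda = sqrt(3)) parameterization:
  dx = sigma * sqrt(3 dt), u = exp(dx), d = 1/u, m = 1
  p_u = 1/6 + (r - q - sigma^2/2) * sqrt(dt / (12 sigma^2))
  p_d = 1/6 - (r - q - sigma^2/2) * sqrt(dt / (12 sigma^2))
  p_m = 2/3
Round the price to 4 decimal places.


dt = T/N = 0.375000; dx = sigma*sqrt(3*dt) = 0.201525
u = exp(dx) = 1.223267; d = 1/u = 0.817483
p_u = 0.153594, p_m = 0.666667, p_d = 0.179739
Discount per step: exp(-r*dt) = 0.998501
Stock lattice S(k, j) with j the centered position index:
  k=0: S(0,+0) = 10.8600
  k=1: S(1,-1) = 8.8779; S(1,+0) = 10.8600; S(1,+1) = 13.2847
  k=2: S(2,-2) = 7.2575; S(2,-1) = 8.8779; S(2,+0) = 10.8600; S(2,+1) = 13.2847; S(2,+2) = 16.2507
Terminal payoffs V(N, j) = max(S_T - K, 0):
  V(2,-2) = 0.000000; V(2,-1) = 0.000000; V(2,+0) = 1.260000; V(2,+1) = 3.684683; V(2,+2) = 6.650719
Backward induction: V(k, j) = exp(-r*dt) * [p_u * V(k+1, j+1) + p_m * V(k+1, j) + p_d * V(k+1, j-1)]
  V(1,-1) = exp(-r*dt) * [p_u*1.260000 + p_m*0.000000 + p_d*0.000000] = 0.193239
  V(1,+0) = exp(-r*dt) * [p_u*3.684683 + p_m*1.260000 + p_d*0.000000] = 1.403840
  V(1,+1) = exp(-r*dt) * [p_u*6.650719 + p_m*3.684683 + p_d*1.260000] = 3.698888
  V(0,+0) = exp(-r*dt) * [p_u*3.698888 + p_m*1.403840 + p_d*0.193239] = 1.536448

Answer: Price = V(0,0) = 1.5364


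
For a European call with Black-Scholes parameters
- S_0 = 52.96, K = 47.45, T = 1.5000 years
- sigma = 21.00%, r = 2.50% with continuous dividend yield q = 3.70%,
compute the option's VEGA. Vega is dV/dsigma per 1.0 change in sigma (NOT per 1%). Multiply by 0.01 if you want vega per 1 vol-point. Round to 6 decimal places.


Answer: Vega = 21.755143

Derivation:
d1 = 0.4857586475; d2 = 0.2285622245
phi(d1) = 0.3545452612; exp(-qT) = 0.9460120237; exp(-rT) = 0.9631944177
Vega = S * exp(-qT) * phi(d1) * sqrt(T) = 52.9600 * 0.9460120237 * 0.3545452612 * 1.2247448714 = 21.755143


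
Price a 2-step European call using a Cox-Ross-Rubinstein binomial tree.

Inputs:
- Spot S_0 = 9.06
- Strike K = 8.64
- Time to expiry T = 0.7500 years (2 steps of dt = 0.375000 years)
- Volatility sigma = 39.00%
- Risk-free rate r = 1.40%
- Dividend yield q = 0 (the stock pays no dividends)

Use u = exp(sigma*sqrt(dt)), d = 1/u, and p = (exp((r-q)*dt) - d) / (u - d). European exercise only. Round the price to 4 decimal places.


Answer: Price = V(0,0) = 1.4095

Derivation:
dt = T/N = 0.375000
u = exp(sigma*sqrt(dt)) = 1.269757; d = 1/u = 0.787552
p = (exp((r-q)*dt) - d) / (u - d) = 0.451492
Discount per step: exp(-r*dt) = 0.994764
Stock lattice S(k, i) with i counting down-moves:
  k=0: S(0,0) = 9.0600
  k=1: S(1,0) = 11.5040; S(1,1) = 7.1352
  k=2: S(2,0) = 14.6073; S(2,1) = 9.0600; S(2,2) = 5.6194
Terminal payoffs V(N, i) = max(S_T - K, 0):
  V(2,0) = 5.967274; V(2,1) = 0.420000; V(2,2) = 0.000000
Backward induction: V(k, i) = exp(-r*dt) * [p * V(k+1, i) + (1-p) * V(k+1, i+1)].
  V(1,0) = exp(-r*dt) * [p*5.967274 + (1-p)*0.420000] = 2.909236
  V(1,1) = exp(-r*dt) * [p*0.420000 + (1-p)*0.000000] = 0.188634
  V(0,0) = exp(-r*dt) * [p*2.909236 + (1-p)*0.188634] = 1.409544


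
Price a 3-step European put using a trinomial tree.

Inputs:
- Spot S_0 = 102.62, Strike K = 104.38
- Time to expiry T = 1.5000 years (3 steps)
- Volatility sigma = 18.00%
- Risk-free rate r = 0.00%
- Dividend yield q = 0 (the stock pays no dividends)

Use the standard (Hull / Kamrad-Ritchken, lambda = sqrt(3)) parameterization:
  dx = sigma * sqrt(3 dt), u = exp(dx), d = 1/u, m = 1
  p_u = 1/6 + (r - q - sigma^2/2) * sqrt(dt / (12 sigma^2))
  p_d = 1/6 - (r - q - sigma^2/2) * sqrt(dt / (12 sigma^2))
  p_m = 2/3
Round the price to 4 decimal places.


dt = T/N = 0.500000; dx = sigma*sqrt(3*dt) = 0.220454
u = exp(dx) = 1.246643; d = 1/u = 0.802154
p_u = 0.148295, p_m = 0.666667, p_d = 0.185038
Discount per step: exp(-r*dt) = 1.000000
Stock lattice S(k, j) with j the centered position index:
  k=0: S(0,+0) = 102.6200
  k=1: S(1,-1) = 82.3171; S(1,+0) = 102.6200; S(1,+1) = 127.9305
  k=2: S(2,-2) = 66.0310; S(2,-1) = 82.3171; S(2,+0) = 102.6200; S(2,+1) = 127.9305; S(2,+2) = 159.4836
  k=3: S(3,-3) = 52.9671; S(3,-2) = 66.0310; S(3,-1) = 82.3171; S(3,+0) = 102.6200; S(3,+1) = 127.9305; S(3,+2) = 159.4836; S(3,+3) = 198.8190
Terminal payoffs V(N, j) = max(K - S_T, 0):
  V(3,-3) = 51.412919; V(3,-2) = 38.348976; V(3,-1) = 22.062908; V(3,+0) = 1.760000; V(3,+1) = 0.000000; V(3,+2) = 0.000000; V(3,+3) = 0.000000
Backward induction: V(k, j) = exp(-r*dt) * [p_u * V(k+1, j+1) + p_m * V(k+1, j) + p_d * V(k+1, j-1)]
  V(2,-2) = exp(-r*dt) * [p_u*22.062908 + p_m*38.348976 + p_d*51.412919] = 38.351149
  V(2,-1) = exp(-r*dt) * [p_u*1.760000 + p_m*22.062908 + p_d*38.348976] = 22.065617
  V(2,+0) = exp(-r*dt) * [p_u*0.000000 + p_m*1.760000 + p_d*22.062908] = 5.255806
  V(2,+1) = exp(-r*dt) * [p_u*0.000000 + p_m*0.000000 + p_d*1.760000] = 0.325667
  V(2,+2) = exp(-r*dt) * [p_u*0.000000 + p_m*0.000000 + p_d*0.000000] = 0.000000
  V(1,-1) = exp(-r*dt) * [p_u*5.255806 + p_m*22.065617 + p_d*38.351149] = 22.586237
  V(1,+0) = exp(-r*dt) * [p_u*0.325667 + p_m*5.255806 + p_d*22.065617] = 7.635140
  V(1,+1) = exp(-r*dt) * [p_u*0.000000 + p_m*0.325667 + p_d*5.255806] = 1.189634
  V(0,+0) = exp(-r*dt) * [p_u*1.189634 + p_m*7.635140 + p_d*22.586237] = 9.445819

Answer: Price = V(0,0) = 9.4458


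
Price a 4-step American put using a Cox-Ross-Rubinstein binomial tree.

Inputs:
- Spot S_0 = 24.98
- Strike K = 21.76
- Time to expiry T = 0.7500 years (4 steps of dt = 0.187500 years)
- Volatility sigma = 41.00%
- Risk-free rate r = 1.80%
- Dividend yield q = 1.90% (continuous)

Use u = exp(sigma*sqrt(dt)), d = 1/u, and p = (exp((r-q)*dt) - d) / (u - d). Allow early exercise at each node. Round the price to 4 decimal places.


dt = T/N = 0.187500
u = exp(sigma*sqrt(dt)) = 1.194270; d = 1/u = 0.837332
p = (exp((r-q)*dt) - d) / (u - d) = 0.455207
Discount per step: exp(-r*dt) = 0.996631
Stock lattice S(k, i) with i counting down-moves:
  k=0: S(0,0) = 24.9800
  k=1: S(1,0) = 29.8329; S(1,1) = 20.9165
  k=2: S(2,0) = 35.6285; S(2,1) = 24.9800; S(2,2) = 17.5141
  k=3: S(3,0) = 42.5501; S(3,1) = 29.8329; S(3,2) = 20.9165; S(3,3) = 14.6651
  k=4: S(4,0) = 50.8163; S(4,1) = 35.6285; S(4,2) = 24.9800; S(4,3) = 17.5141; S(4,4) = 12.2795
Terminal payoffs V(N, i) = max(K - S_T, 0):
  V(4,0) = 0.000000; V(4,1) = 0.000000; V(4,2) = 0.000000; V(4,3) = 4.245921; V(4,4) = 9.480457
Backward induction: V(k, i) = exp(-r*dt) * [p * V(k+1, i) + (1-p) * V(k+1, i+1)]; then take max(V_cont, immediate exercise) for American.
  V(3,0) = exp(-r*dt) * [p*0.000000 + (1-p)*0.000000] = 0.000000; exercise = 0.000000; V(3,0) = max -> 0.000000
  V(3,1) = exp(-r*dt) * [p*0.000000 + (1-p)*0.000000] = 0.000000; exercise = 0.000000; V(3,1) = max -> 0.000000
  V(3,2) = exp(-r*dt) * [p*0.000000 + (1-p)*4.245921] = 2.305353; exercise = 0.843459; V(3,2) = max -> 2.305353
  V(3,3) = exp(-r*dt) * [p*4.245921 + (1-p)*9.480457] = 7.073745; exercise = 7.094909; V(3,3) = max -> 7.094909
  V(2,0) = exp(-r*dt) * [p*0.000000 + (1-p)*0.000000] = 0.000000; exercise = 0.000000; V(2,0) = max -> 0.000000
  V(2,1) = exp(-r*dt) * [p*0.000000 + (1-p)*2.305353] = 1.251708; exercise = 0.000000; V(2,1) = max -> 1.251708
  V(2,2) = exp(-r*dt) * [p*2.305353 + (1-p)*7.094909] = 4.898110; exercise = 4.245921; V(2,2) = max -> 4.898110
  V(1,0) = exp(-r*dt) * [p*0.000000 + (1-p)*1.251708] = 0.679624; exercise = 0.000000; V(1,0) = max -> 0.679624
  V(1,1) = exp(-r*dt) * [p*1.251708 + (1-p)*4.898110] = 3.227331; exercise = 0.843459; V(1,1) = max -> 3.227331
  V(0,0) = exp(-r*dt) * [p*0.679624 + (1-p)*3.227331] = 2.060630; exercise = 0.000000; V(0,0) = max -> 2.060630

Answer: Price = V(0,0) = 2.0606


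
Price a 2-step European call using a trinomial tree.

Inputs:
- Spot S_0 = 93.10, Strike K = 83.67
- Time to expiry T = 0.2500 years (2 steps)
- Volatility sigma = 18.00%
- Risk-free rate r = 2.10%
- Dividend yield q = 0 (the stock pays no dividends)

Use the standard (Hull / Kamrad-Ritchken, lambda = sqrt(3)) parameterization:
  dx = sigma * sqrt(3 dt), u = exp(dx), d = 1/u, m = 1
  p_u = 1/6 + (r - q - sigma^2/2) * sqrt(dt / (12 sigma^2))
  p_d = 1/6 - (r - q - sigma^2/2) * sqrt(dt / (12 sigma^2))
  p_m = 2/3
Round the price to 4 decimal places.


Answer: Price = V(0,0) = 10.1708

Derivation:
dt = T/N = 0.125000; dx = sigma*sqrt(3*dt) = 0.110227
u = exp(dx) = 1.116532; d = 1/u = 0.895631
p_u = 0.169388, p_m = 0.666667, p_d = 0.163945
Discount per step: exp(-r*dt) = 0.997378
Stock lattice S(k, j) with j the centered position index:
  k=0: S(0,+0) = 93.1000
  k=1: S(1,-1) = 83.3832; S(1,+0) = 93.1000; S(1,+1) = 103.9491
  k=2: S(2,-2) = 74.6806; S(2,-1) = 83.3832; S(2,+0) = 93.1000; S(2,+1) = 103.9491; S(2,+2) = 116.0624
Terminal payoffs V(N, j) = max(S_T - K, 0):
  V(2,-2) = 0.000000; V(2,-1) = 0.000000; V(2,+0) = 9.430000; V(2,+1) = 20.279086; V(2,+2) = 32.392433
Backward induction: V(k, j) = exp(-r*dt) * [p_u * V(k+1, j+1) + p_m * V(k+1, j) + p_d * V(k+1, j-1)]
  V(1,-1) = exp(-r*dt) * [p_u*9.430000 + p_m*0.000000 + p_d*0.000000] = 1.593144
  V(1,+0) = exp(-r*dt) * [p_u*20.279086 + p_m*9.430000 + p_d*0.000000] = 9.696221
  V(1,+1) = exp(-r*dt) * [p_u*32.392433 + p_m*20.279086 + p_d*9.430000] = 20.498413
  V(0,+0) = exp(-r*dt) * [p_u*20.498413 + p_m*9.696221 + p_d*1.593144] = 10.170794


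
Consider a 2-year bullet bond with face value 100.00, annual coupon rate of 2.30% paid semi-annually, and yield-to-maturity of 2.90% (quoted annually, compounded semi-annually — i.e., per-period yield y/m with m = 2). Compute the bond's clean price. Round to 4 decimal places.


Coupon per period c = face * coupon_rate / m = 1.150000
Periods per year m = 2; per-period yield y/m = 0.014500
Number of cashflows N = 4
Cashflows (t years, CF_t, discount factor 1/(1+y/m)^(m*t), PV):
  t = 0.5000: CF_t = 1.150000, DF = 0.985707, PV = 1.133563
  t = 1.0000: CF_t = 1.150000, DF = 0.971619, PV = 1.117362
  t = 1.5000: CF_t = 1.150000, DF = 0.957732, PV = 1.101391
  t = 2.0000: CF_t = 101.150000, DF = 0.944043, PV = 95.489953
Price P = sum_t PV_t = 98.842270

Answer: Price = 98.8423


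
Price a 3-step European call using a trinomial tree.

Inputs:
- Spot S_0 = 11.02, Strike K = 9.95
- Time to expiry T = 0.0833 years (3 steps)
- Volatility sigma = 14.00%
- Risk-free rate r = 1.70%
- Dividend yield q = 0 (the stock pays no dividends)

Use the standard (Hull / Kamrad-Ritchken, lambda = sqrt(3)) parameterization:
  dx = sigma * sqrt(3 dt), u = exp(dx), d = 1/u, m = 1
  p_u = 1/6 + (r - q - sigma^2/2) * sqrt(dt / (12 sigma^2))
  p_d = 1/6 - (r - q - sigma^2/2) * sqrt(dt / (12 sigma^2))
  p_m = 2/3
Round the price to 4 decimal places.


dt = T/N = 0.027767; dx = sigma*sqrt(3*dt) = 0.040406
u = exp(dx) = 1.041234; d = 1/u = 0.960399
p_u = 0.169141, p_m = 0.666667, p_d = 0.164193
Discount per step: exp(-r*dt) = 0.999528
Stock lattice S(k, j) with j the centered position index:
  k=0: S(0,+0) = 11.0200
  k=1: S(1,-1) = 10.5836; S(1,+0) = 11.0200; S(1,+1) = 11.4744
  k=2: S(2,-2) = 10.1645; S(2,-1) = 10.5836; S(2,+0) = 11.0200; S(2,+1) = 11.4744; S(2,+2) = 11.9475
  k=3: S(3,-3) = 9.7620; S(3,-2) = 10.1645; S(3,-1) = 10.5836; S(3,+0) = 11.0200; S(3,+1) = 11.4744; S(3,+2) = 11.9475; S(3,+3) = 12.4402
Terminal payoffs V(N, j) = max(S_T - K, 0):
  V(3,-3) = 0.000000; V(3,-2) = 0.214476; V(3,-1) = 0.633597; V(3,+0) = 1.070000; V(3,+1) = 1.524397; V(3,+2) = 1.997531; V(3,+3) = 2.490174
Backward induction: V(k, j) = exp(-r*dt) * [p_u * V(k+1, j+1) + p_m * V(k+1, j) + p_d * V(k+1, j-1)]
  V(2,-2) = exp(-r*dt) * [p_u*0.633597 + p_m*0.214476 + p_d*0.000000] = 0.250033
  V(2,-1) = exp(-r*dt) * [p_u*1.070000 + p_m*0.633597 + p_d*0.214476] = 0.638293
  V(2,+0) = exp(-r*dt) * [p_u*1.524397 + p_m*1.070000 + p_d*0.633597] = 1.074695
  V(2,+1) = exp(-r*dt) * [p_u*1.997531 + p_m*1.524397 + p_d*1.070000] = 1.529093
  V(2,+2) = exp(-r*dt) * [p_u*2.490174 + p_m*1.997531 + p_d*1.524397] = 2.002227
  V(1,-1) = exp(-r*dt) * [p_u*1.074695 + p_m*0.638293 + p_d*0.250033] = 0.648051
  V(1,+0) = exp(-r*dt) * [p_u*1.529093 + p_m*1.074695 + p_d*0.638293] = 1.079389
  V(1,+1) = exp(-r*dt) * [p_u*2.002227 + p_m*1.529093 + p_d*1.074695] = 1.533786
  V(0,+0) = exp(-r*dt) * [p_u*1.533786 + p_m*1.079389 + p_d*0.648051] = 1.084911

Answer: Price = V(0,0) = 1.0849


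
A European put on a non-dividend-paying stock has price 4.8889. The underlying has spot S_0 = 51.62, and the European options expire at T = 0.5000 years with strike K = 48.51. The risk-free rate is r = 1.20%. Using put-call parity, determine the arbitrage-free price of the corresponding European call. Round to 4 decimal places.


Put-call parity: C - P = S_0 * exp(-qT) - K * exp(-rT).
S_0 * exp(-qT) = 51.6200 * 1.00000000 = 51.62000000
K * exp(-rT) = 48.5100 * 0.99401796 = 48.21981144
C = P + S*exp(-qT) - K*exp(-rT)
C = 4.8889 + 51.62000000 - 48.21981144 = 8.2891

Answer: Call price = 8.2891


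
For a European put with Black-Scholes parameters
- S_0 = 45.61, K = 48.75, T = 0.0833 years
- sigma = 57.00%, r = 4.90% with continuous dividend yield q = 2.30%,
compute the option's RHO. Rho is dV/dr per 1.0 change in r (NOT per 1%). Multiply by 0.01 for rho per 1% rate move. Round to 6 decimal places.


Answer: Rho = -2.758947

Derivation:
d1 = -0.3092804669; d2 = -0.4737923814
phi(d1) = 0.3803110772; exp(-qT) = 0.9980859342; exp(-rT) = 0.9959266188
N(-d2) = 0.6821760160
Rho = -K*T*exp(-rT)*N(-d2) = -48.7500 * 0.0833 * 0.9959266188 * 0.6821760160 = -2.758947


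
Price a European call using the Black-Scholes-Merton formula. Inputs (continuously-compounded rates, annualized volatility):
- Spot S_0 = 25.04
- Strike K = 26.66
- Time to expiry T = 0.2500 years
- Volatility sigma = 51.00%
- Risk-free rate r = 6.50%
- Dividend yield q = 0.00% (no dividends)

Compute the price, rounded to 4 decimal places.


d1 = (ln(S/K) + (r - q + 0.5*sigma^2) * T) / (sigma * sqrt(T)) = -0.05461674
d2 = d1 - sigma * sqrt(T) = -0.30961674
exp(-rT) = 0.98388132; exp(-qT) = 1.00000000
C = S_0 * exp(-qT) * N(d1) - K * exp(-rT) * N(d2)
N(d1) = 0.47822190; N(d2) = 0.37842621
C = 25.0400 * 1.00000000 * 0.47822190 - 26.6600 * 0.98388132 * 0.37842621 = 2.0485

Answer: Price = 2.0485


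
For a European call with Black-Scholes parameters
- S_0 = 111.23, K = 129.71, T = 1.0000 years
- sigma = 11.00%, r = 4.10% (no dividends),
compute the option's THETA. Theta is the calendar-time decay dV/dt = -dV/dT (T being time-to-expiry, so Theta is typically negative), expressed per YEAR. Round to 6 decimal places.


Answer: Theta = -2.240841

Derivation:
d1 = -0.9695550886; d2 = -1.0795550886
phi(d1) = 0.2493352087; exp(-qT) = 1.0000000000; exp(-rT) = 0.9598291299
Theta = -S*exp(-qT)*phi(d1)*sigma/(2*sqrt(T)) - r*K*exp(-rT)*N(d2) + q*S*exp(-qT)*N(d1)
N(d1) = 0.1661341542; N(d2) = 0.1401701750; sqrt(T) = 1.0000000000
Term 1 = -111.2300 * 1.0000000000 * 0.2493352087 * 0.1100 / (2 * 1.0000000000) = -1.5253455395
Term 2 = -0.0410 * 129.7100 * 0.9598291299 * 0.1401701750 = -0.7154954195
Term 3 = 0 (no dividend yield, q = 0)
Theta = -1.5253455395 + (-0.7154954195) + (0.0000000000) = -2.240841


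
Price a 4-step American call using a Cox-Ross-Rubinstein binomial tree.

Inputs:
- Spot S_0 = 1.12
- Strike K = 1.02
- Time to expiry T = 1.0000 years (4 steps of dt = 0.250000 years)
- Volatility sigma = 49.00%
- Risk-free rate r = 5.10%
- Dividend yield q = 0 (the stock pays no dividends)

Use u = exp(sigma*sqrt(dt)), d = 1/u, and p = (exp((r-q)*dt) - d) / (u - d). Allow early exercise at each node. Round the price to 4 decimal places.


Answer: Price = V(0,0) = 0.2878

Derivation:
dt = T/N = 0.250000
u = exp(sigma*sqrt(dt)) = 1.277621; d = 1/u = 0.782705
p = (exp((r-q)*dt) - d) / (u - d) = 0.464981
Discount per step: exp(-r*dt) = 0.987331
Stock lattice S(k, i) with i counting down-moves:
  k=0: S(0,0) = 1.1200
  k=1: S(1,0) = 1.4309; S(1,1) = 0.8766
  k=2: S(2,0) = 1.8282; S(2,1) = 1.1200; S(2,2) = 0.6861
  k=3: S(3,0) = 2.3357; S(3,1) = 1.4309; S(3,2) = 0.8766; S(3,3) = 0.5370
  k=4: S(4,0) = 2.9842; S(4,1) = 1.8282; S(4,2) = 1.1200; S(4,3) = 0.6861; S(4,4) = 0.4203
Terminal payoffs V(N, i) = max(S_T - K, 0):
  V(4,0) = 1.964191; V(4,1) = 0.808194; V(4,2) = 0.100000; V(4,3) = 0.000000; V(4,4) = 0.000000
Backward induction: V(k, i) = exp(-r*dt) * [p * V(k+1, i) + (1-p) * V(k+1, i+1)]; then take max(V_cont, immediate exercise) for American.
  V(3,0) = exp(-r*dt) * [p*1.964191 + (1-p)*0.808194] = 1.328662; exercise = 1.315740; V(3,0) = max -> 1.328662
  V(3,1) = exp(-r*dt) * [p*0.808194 + (1-p)*0.100000] = 0.423858; exercise = 0.410936; V(3,1) = max -> 0.423858
  V(3,2) = exp(-r*dt) * [p*0.100000 + (1-p)*0.000000] = 0.045909; exercise = 0.000000; V(3,2) = max -> 0.045909
  V(3,3) = exp(-r*dt) * [p*0.000000 + (1-p)*0.000000] = 0.000000; exercise = 0.000000; V(3,3) = max -> 0.000000
  V(2,0) = exp(-r*dt) * [p*1.328662 + (1-p)*0.423858] = 0.833875; exercise = 0.808194; V(2,0) = max -> 0.833875
  V(2,1) = exp(-r*dt) * [p*0.423858 + (1-p)*0.045909] = 0.218840; exercise = 0.100000; V(2,1) = max -> 0.218840
  V(2,2) = exp(-r*dt) * [p*0.045909 + (1-p)*0.000000] = 0.021076; exercise = 0.000000; V(2,2) = max -> 0.021076
  V(1,0) = exp(-r*dt) * [p*0.833875 + (1-p)*0.218840] = 0.498425; exercise = 0.410936; V(1,0) = max -> 0.498425
  V(1,1) = exp(-r*dt) * [p*0.218840 + (1-p)*0.021076] = 0.111601; exercise = 0.000000; V(1,1) = max -> 0.111601
  V(0,0) = exp(-r*dt) * [p*0.498425 + (1-p)*0.111601] = 0.287774; exercise = 0.100000; V(0,0) = max -> 0.287774


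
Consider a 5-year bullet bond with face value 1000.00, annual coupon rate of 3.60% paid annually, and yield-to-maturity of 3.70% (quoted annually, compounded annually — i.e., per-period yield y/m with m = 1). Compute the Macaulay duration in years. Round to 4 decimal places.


Coupon per period c = face * coupon_rate / m = 36.000000
Periods per year m = 1; per-period yield y/m = 0.037000
Number of cashflows N = 5
Cashflows (t years, CF_t, discount factor 1/(1+y/m)^(m*t), PV):
  t = 1.0000: CF_t = 36.000000, DF = 0.964320, PV = 34.715526
  t = 2.0000: CF_t = 36.000000, DF = 0.929913, PV = 33.476881
  t = 3.0000: CF_t = 36.000000, DF = 0.896734, PV = 32.282431
  t = 4.0000: CF_t = 36.000000, DF = 0.864739, PV = 31.130599
  t = 5.0000: CF_t = 1036.000000, DF = 0.833885, PV = 863.904972
Price P = sum_t PV_t = 995.510408
Macaulay numerator sum_t t * PV_t:
  t * PV_t at t = 1.0000: 34.715526
  t * PV_t at t = 2.0000: 66.953762
  t * PV_t at t = 3.0000: 96.847293
  t * PV_t at t = 4.0000: 124.522395
  t * PV_t at t = 5.0000: 4319.524860
Macaulay duration D = (sum_t t * PV_t) / P = 4642.563836 / 995.510408 = 4.663501

Answer: Macaulay duration = 4.6635 years


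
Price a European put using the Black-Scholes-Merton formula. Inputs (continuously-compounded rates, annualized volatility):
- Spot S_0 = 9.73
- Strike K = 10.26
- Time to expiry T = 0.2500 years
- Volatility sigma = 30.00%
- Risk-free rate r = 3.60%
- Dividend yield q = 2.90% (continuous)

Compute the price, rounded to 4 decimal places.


Answer: Price = 0.8811

Derivation:
d1 = (ln(S/K) + (r - q + 0.5*sigma^2) * T) / (sigma * sqrt(T)) = -0.26692629
d2 = d1 - sigma * sqrt(T) = -0.41692629
exp(-rT) = 0.99104038; exp(-qT) = 0.99277622
P = K * exp(-rT) * N(-d2) - S_0 * exp(-qT) * N(-d1)
N(-d1) = 0.60523704; N(-d2) = 0.66163384
P = 10.2600 * 0.99104038 * 0.66163384 - 9.7300 * 0.99277622 * 0.60523704 = 0.8811


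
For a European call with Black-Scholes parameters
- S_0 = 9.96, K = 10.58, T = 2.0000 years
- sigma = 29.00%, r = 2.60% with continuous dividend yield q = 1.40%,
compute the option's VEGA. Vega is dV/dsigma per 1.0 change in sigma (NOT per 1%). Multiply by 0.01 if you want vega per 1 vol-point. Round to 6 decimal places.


Answer: Vega = 5.427318

Derivation:
d1 = 0.1163352684; d2 = -0.2937866647
phi(d1) = 0.3962517725; exp(-qT) = 0.9723883668; exp(-rT) = 0.9493288668
Vega = S * exp(-qT) * phi(d1) * sqrt(T) = 9.9600 * 0.9723883668 * 0.3962517725 * 1.4142135624 = 5.427318


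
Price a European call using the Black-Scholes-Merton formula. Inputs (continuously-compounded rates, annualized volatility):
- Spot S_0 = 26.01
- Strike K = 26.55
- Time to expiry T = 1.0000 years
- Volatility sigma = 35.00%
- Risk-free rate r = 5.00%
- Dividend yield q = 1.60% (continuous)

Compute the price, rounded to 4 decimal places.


d1 = (ln(S/K) + (r - q + 0.5*sigma^2) * T) / (sigma * sqrt(T)) = 0.21343238
d2 = d1 - sigma * sqrt(T) = -0.13656762
exp(-rT) = 0.95122942; exp(-qT) = 0.98412732
C = S_0 * exp(-qT) * N(d1) - K * exp(-rT) * N(d2)
N(d1) = 0.58450514; N(d2) = 0.44568628
C = 26.0100 * 0.98412732 * 0.58450514 - 26.5500 * 0.95122942 * 0.44568628 = 3.7058

Answer: Price = 3.7058


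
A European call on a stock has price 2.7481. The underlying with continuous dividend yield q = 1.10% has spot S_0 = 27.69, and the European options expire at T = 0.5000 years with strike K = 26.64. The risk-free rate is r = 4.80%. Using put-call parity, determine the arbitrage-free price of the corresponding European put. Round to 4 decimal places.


Put-call parity: C - P = S_0 * exp(-qT) - K * exp(-rT).
S_0 * exp(-qT) = 27.6900 * 0.99451510 = 27.53812304
K * exp(-rT) = 26.6400 * 0.97628571 = 26.00825131
P = C - S*exp(-qT) + K*exp(-rT)
P = 2.7481 - 27.53812304 + 26.00825131 = 1.2182

Answer: Put price = 1.2182


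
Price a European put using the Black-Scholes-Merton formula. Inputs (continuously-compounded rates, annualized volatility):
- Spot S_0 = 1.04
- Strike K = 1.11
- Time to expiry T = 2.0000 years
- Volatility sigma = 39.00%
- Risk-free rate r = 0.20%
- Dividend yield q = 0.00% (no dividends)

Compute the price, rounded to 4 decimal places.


Answer: Price = 0.2673

Derivation:
d1 = (ln(S/K) + (r - q + 0.5*sigma^2) * T) / (sigma * sqrt(T)) = 0.16492032
d2 = d1 - sigma * sqrt(T) = -0.38662297
exp(-rT) = 0.99600799; exp(-qT) = 1.00000000
P = K * exp(-rT) * N(-d2) - S_0 * exp(-qT) * N(-d1)
N(-d1) = 0.43450335; N(-d2) = 0.65048232
P = 1.1100 * 0.99600799 * 0.65048232 - 1.0400 * 1.00000000 * 0.43450335 = 0.2673
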